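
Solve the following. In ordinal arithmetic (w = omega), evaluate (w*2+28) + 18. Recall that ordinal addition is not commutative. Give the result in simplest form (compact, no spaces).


Compute (w*2+28) + 18.
Ordinal + is associative but NOT commutative; for finite n>0, n + w = w but w + n stays w+n.
By associativity: (w*2+28) + 18 = w*2 + (28+18) = w*2+46.
Result = w*2+46

w*2+46


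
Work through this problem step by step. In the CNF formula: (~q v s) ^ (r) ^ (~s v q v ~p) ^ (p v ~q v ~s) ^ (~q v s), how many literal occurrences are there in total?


Counting literals in each clause:
Clause 1: 2 literal(s)
Clause 2: 1 literal(s)
Clause 3: 3 literal(s)
Clause 4: 3 literal(s)
Clause 5: 2 literal(s)
Total = 11

11


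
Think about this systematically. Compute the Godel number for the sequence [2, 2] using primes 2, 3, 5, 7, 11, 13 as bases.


Encode each element as an exponent of the corresponding prime:
  2^2 = 4
  3^2 = 9
Product = 4 * 9 = 36

36


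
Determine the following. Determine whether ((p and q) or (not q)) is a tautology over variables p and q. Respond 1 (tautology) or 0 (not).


Check all 4 assignments:
p=0, q=0: 1
p=0, q=1: 0
p=1, q=0: 1
p=1, q=1: 1
Satisfying count = 3/4.
Tautology iff count = 4: no.

0


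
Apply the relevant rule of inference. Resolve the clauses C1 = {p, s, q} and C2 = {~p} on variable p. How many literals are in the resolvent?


Remove p from C1 and ~p from C2.
C1 remainder: {s, q}
C2 remainder: {}
Union (resolvent): {q, s}
Resolvent has 2 literal(s).

2


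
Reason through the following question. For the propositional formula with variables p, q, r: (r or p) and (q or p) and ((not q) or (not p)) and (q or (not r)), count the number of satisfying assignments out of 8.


Evaluate all 8 assignments for p, q, r:
p=0, q=0, r=0: 0
p=0, q=0, r=1: 0
p=0, q=1, r=0: 0
p=0, q=1, r=1: 1
p=1, q=0, r=0: 1
p=1, q=0, r=1: 0
p=1, q=1, r=0: 0
p=1, q=1, r=1: 0
Satisfying count = 2

2


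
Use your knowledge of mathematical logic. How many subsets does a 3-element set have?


The power set of a set with n elements has 2^n elements.
|P(S)| = 2^3 = 8

8


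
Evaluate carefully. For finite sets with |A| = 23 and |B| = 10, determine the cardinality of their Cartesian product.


The Cartesian product A x B contains all ordered pairs (a, b).
|A x B| = |A| * |B| = 23 * 10 = 230

230


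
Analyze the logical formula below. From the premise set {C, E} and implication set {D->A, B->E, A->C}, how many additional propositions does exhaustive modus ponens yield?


Initial facts: {C, E}
Apply modus ponens to closure:
  (no implication fires)
Final known: {C, E}
New propositions: {(none)}
Count = 0

0


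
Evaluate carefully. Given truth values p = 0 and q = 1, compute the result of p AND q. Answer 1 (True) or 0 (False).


p = 0, q = 1
Operation: p AND q
Evaluate: 0 AND 1 = 0

0


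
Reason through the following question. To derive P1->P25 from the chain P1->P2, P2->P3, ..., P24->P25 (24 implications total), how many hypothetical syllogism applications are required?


With 24 implications in a chain connecting 25 propositions:
P1->P2, P2->P3, ..., P24->P25
Steps needed = (number of implications) - 1 = 24 - 1 = 23

23


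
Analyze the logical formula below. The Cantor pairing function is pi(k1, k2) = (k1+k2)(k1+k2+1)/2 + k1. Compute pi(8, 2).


k1 + k2 = 10
(k1+k2)(k1+k2+1)/2 = 10 * 11 / 2 = 55
pi = 55 + 8 = 63

63


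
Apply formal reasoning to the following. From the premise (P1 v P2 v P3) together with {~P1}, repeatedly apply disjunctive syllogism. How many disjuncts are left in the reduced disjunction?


Original disjuncts (3): P1, P2, P3
Negated (eliminate): ~P1
Remaining disjuncts: P2, P3
Count = 3 - 1 = 2

2


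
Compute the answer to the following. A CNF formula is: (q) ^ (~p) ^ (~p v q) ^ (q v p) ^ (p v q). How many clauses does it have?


A CNF formula is a conjunction of clauses.
Clauses are separated by ^.
Counting the conjuncts: 5 clauses.

5


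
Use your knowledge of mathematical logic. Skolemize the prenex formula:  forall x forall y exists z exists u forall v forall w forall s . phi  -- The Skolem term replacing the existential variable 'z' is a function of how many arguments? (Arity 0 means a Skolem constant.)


Quantifier prefix: forall x forall y exists z exists u forall v forall w forall s
'z' is existentially quantified at position 3.
Universal variables preceding it: x, y
Skolem function arity = 2

2


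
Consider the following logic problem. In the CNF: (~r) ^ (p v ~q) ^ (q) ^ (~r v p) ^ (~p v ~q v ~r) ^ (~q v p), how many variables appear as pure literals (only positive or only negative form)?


Check each variable for pure literal status:
p: mixed (not pure)
q: mixed (not pure)
r: pure negative
Pure literal count = 1

1


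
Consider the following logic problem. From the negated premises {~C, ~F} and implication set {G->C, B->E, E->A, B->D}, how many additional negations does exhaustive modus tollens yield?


Initial negated facts: {~C, ~F}
Apply modus tollens to closure:
  ~C and G->C  =>  ~G
Final negated: {~C, ~F, ~G}
New negations: {~G}
Count = 1

1


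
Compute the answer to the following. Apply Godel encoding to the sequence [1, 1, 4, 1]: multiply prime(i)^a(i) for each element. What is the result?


Encode each element as an exponent of the corresponding prime:
  2^1 = 2
  3^1 = 3
  5^4 = 625
  7^1 = 7
Product = 2 * 3 * 625 * 7 = 26250

26250


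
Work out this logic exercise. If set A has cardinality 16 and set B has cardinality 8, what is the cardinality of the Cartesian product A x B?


The Cartesian product A x B contains all ordered pairs (a, b).
|A x B| = |A| * |B| = 16 * 8 = 128

128


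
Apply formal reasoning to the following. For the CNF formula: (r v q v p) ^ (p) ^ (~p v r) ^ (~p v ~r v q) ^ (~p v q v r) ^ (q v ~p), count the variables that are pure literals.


Check each variable for pure literal status:
p: mixed (not pure)
q: pure positive
r: mixed (not pure)
Pure literal count = 1

1


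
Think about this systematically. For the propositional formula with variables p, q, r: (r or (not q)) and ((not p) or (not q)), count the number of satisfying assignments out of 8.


Evaluate all 8 assignments for p, q, r:
p=0, q=0, r=0: 1
p=0, q=0, r=1: 1
p=0, q=1, r=0: 0
p=0, q=1, r=1: 1
p=1, q=0, r=0: 1
p=1, q=0, r=1: 1
p=1, q=1, r=0: 0
p=1, q=1, r=1: 0
Satisfying count = 5

5


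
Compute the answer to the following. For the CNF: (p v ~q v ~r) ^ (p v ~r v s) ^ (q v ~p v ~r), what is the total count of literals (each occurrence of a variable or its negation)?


Counting literals in each clause:
Clause 1: 3 literal(s)
Clause 2: 3 literal(s)
Clause 3: 3 literal(s)
Total = 9

9


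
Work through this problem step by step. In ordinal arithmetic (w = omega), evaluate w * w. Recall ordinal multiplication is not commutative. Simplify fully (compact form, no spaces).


Compute w * w.
Ordinal * is associative and left-distributive over +, but NOT commutative; for finite n>1, n*w = w but w*n stays w*n.
w * w = w^2 by definition.
Result = w^2

w^2


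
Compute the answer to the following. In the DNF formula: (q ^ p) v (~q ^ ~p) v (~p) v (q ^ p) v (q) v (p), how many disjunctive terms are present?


A DNF formula is a disjunction of terms (conjunctions).
Terms are separated by v.
Counting the disjuncts: 6 terms.

6


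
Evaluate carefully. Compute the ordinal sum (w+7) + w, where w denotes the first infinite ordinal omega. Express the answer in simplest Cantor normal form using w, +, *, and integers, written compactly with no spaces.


Compute (w+7) + w.
Ordinal + is associative but NOT commutative; for finite n>0, n + w = w but w + n stays w+n.
(w+7) + w = w + (7+w) = w + w = w*2 (the finite tail 7 is absorbed by the right w).
Result = w*2

w*2


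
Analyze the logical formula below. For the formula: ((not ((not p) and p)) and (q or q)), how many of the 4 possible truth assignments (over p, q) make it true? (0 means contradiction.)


Check all 4 assignments:
p=0, q=0: 0
p=0, q=1: 1
p=1, q=0: 0
p=1, q=1: 1
Count of True = 2

2


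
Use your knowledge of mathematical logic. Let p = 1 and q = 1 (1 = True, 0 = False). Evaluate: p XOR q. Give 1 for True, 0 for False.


p = 1, q = 1
Operation: p XOR q
Evaluate: 1 XOR 1 = 0

0


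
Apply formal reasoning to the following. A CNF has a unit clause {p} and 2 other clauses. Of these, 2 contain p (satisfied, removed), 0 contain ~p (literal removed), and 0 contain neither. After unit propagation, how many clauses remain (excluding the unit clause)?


Satisfied (removed): 2
Shortened (remain): 0
Unchanged (remain): 0
Remaining = 0 + 0 = 0

0


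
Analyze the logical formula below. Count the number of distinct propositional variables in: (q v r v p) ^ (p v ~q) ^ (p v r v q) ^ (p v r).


Identify each variable that appears in the formula.
Variables found: p, q, r
Count = 3

3


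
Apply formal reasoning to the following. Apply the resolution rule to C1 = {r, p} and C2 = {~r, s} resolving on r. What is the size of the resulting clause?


Remove r from C1 and ~r from C2.
C1 remainder: {p}
C2 remainder: {s}
Union (resolvent): {p, s}
Resolvent has 2 literal(s).

2


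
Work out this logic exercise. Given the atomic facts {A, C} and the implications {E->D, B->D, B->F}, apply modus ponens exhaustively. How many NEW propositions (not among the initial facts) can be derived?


Initial facts: {A, C}
Apply modus ponens to closure:
  (no implication fires)
Final known: {A, C}
New propositions: {(none)}
Count = 0

0


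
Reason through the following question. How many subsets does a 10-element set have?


The power set of a set with n elements has 2^n elements.
|P(S)| = 2^10 = 1024

1024


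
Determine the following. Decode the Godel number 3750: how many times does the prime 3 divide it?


Factorize 3750 by dividing by 3 repeatedly.
Division steps: 3 divides 3750 exactly 1 time(s).
Exponent of 3 = 1

1


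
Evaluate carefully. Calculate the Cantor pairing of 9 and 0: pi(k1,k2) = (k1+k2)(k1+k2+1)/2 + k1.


k1 + k2 = 9
(k1+k2)(k1+k2+1)/2 = 9 * 10 / 2 = 45
pi = 45 + 9 = 54

54


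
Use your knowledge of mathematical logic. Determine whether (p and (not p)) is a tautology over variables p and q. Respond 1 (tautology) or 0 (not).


Check all 4 assignments:
p=0, q=0: 0
p=0, q=1: 0
p=1, q=0: 0
p=1, q=1: 0
Satisfying count = 0/4.
Tautology iff count = 4: no.

0


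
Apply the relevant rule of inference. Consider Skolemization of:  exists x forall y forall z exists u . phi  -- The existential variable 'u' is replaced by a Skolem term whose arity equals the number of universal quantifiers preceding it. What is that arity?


Quantifier prefix: exists x forall y forall z exists u
'u' is existentially quantified at position 4.
Universal variables preceding it: y, z
Skolem function arity = 2

2


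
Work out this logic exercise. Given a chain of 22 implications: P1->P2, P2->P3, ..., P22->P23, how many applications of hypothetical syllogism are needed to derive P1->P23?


With 22 implications in a chain connecting 23 propositions:
P1->P2, P2->P3, ..., P22->P23
Steps needed = (number of implications) - 1 = 22 - 1 = 21

21


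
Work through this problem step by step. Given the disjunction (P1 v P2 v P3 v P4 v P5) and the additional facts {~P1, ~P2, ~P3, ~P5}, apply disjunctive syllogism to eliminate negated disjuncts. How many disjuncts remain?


Original disjuncts (5): P1, P2, P3, P4, P5
Negated (eliminate): ~P1, ~P2, ~P3, ~P5
Remaining disjuncts: P4
Count = 5 - 4 = 1

1


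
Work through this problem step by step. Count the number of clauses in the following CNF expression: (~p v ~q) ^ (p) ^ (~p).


A CNF formula is a conjunction of clauses.
Clauses are separated by ^.
Counting the conjuncts: 3 clauses.

3


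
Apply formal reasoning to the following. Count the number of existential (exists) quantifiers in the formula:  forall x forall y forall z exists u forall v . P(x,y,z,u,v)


Quantifier prefix: forall x forall y forall z exists u forall v
Mark each quantifier type:
  U U U E U
Universal count = 4, Existential count = 1
Asked for existential (exists) quantifiers: 1

1


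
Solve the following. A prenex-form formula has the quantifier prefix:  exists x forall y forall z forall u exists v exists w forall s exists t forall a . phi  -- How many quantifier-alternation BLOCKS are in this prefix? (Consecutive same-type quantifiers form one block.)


Quantifier-type sequence: E A A A E E A E A  (A=forall, E=exists)
Group into maximal same-type runs:
  Ex1 | Ax3 | Ex2 | Ax1 | Ex1 | Ax1
Number of blocks = 6

6


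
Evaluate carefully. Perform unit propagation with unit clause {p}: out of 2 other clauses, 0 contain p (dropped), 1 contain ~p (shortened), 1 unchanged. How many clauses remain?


Satisfied (removed): 0
Shortened (remain): 1
Unchanged (remain): 1
Remaining = 1 + 1 = 2

2


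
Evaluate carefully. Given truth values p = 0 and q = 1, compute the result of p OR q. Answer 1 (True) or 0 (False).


p = 0, q = 1
Operation: p OR q
Evaluate: 0 OR 1 = 1

1


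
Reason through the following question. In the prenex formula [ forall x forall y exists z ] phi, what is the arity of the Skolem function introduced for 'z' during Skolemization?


Quantifier prefix: forall x forall y exists z
'z' is existentially quantified at position 3.
Universal variables preceding it: x, y
Skolem function arity = 2

2


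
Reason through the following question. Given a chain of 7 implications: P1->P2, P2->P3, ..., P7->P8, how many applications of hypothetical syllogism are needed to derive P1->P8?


With 7 implications in a chain connecting 8 propositions:
P1->P2, P2->P3, ..., P7->P8
Steps needed = (number of implications) - 1 = 7 - 1 = 6

6


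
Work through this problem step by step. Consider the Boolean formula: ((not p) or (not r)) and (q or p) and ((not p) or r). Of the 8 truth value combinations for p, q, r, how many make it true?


Evaluate all 8 assignments for p, q, r:
p=0, q=0, r=0: 0
p=0, q=0, r=1: 0
p=0, q=1, r=0: 1
p=0, q=1, r=1: 1
p=1, q=0, r=0: 0
p=1, q=0, r=1: 0
p=1, q=1, r=0: 0
p=1, q=1, r=1: 0
Satisfying count = 2

2


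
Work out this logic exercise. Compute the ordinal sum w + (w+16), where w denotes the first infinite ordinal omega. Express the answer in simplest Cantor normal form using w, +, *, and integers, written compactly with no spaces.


Compute w + (w+16).
Ordinal + is associative but NOT commutative; for finite n>0, n + w = w but w + n stays w+n.
w + (w+16) = (w+w) + 16 = w*2+16.
Result = w*2+16

w*2+16


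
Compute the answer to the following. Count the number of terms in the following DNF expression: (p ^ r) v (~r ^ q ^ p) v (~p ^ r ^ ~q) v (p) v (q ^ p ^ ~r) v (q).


A DNF formula is a disjunction of terms (conjunctions).
Terms are separated by v.
Counting the disjuncts: 6 terms.

6


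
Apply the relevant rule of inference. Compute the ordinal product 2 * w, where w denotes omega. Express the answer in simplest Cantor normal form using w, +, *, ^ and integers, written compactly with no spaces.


Compute 2 * w.
Ordinal * is associative and left-distributive over +, but NOT commutative; for finite n>1, n*w = w but w*n stays w*n.
For finite n>0, n * w = sup{n*k : k<w} = w. So 2 * w = w.
Result = w

w


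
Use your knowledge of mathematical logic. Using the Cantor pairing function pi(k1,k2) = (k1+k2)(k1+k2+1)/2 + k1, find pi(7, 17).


k1 + k2 = 24
(k1+k2)(k1+k2+1)/2 = 24 * 25 / 2 = 300
pi = 300 + 7 = 307

307


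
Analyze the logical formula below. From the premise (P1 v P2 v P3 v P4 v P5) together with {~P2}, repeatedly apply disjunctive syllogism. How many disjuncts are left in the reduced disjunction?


Original disjuncts (5): P1, P2, P3, P4, P5
Negated (eliminate): ~P2
Remaining disjuncts: P1, P3, P4, P5
Count = 5 - 1 = 4

4


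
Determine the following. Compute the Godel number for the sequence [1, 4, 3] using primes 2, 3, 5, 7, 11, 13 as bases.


Encode each element as an exponent of the corresponding prime:
  2^1 = 2
  3^4 = 81
  5^3 = 125
Product = 2 * 81 * 125 = 20250

20250


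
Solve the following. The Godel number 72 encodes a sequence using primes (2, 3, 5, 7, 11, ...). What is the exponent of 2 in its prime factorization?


Factorize 72 by dividing by 2 repeatedly.
Division steps: 2 divides 72 exactly 3 time(s).
Exponent of 2 = 3

3


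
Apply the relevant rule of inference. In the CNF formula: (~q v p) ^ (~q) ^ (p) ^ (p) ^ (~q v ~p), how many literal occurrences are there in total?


Counting literals in each clause:
Clause 1: 2 literal(s)
Clause 2: 1 literal(s)
Clause 3: 1 literal(s)
Clause 4: 1 literal(s)
Clause 5: 2 literal(s)
Total = 7

7


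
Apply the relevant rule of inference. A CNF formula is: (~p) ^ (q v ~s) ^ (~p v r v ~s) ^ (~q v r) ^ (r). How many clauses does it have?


A CNF formula is a conjunction of clauses.
Clauses are separated by ^.
Counting the conjuncts: 5 clauses.

5


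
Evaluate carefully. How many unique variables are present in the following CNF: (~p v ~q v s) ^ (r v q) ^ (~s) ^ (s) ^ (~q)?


Identify each variable that appears in the formula.
Variables found: p, q, r, s
Count = 4

4


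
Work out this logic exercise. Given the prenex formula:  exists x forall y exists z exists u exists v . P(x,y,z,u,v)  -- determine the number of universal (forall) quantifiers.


Quantifier prefix: exists x forall y exists z exists u exists v
Mark each quantifier type:
  E U E E E
Universal count = 1, Existential count = 4
Asked for universal (forall) quantifiers: 1

1


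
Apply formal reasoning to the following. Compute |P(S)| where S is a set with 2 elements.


The power set of a set with n elements has 2^n elements.
|P(S)| = 2^2 = 4

4


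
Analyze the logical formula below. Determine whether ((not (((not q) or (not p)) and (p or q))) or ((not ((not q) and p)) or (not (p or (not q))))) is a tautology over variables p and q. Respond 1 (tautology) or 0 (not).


Check all 4 assignments:
p=0, q=0: 1
p=0, q=1: 1
p=1, q=0: 0
p=1, q=1: 1
Satisfying count = 3/4.
Tautology iff count = 4: no.

0


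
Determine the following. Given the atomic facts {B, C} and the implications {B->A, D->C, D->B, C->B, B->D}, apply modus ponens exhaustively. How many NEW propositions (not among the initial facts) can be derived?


Initial facts: {B, C}
Apply modus ponens to closure:
  B and B->A  =>  A
  B and B->D  =>  D
Final known: {A, B, C, D}
New propositions: {A, D}
Count = 2

2


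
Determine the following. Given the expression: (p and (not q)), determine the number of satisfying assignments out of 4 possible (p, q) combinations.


Check all 4 assignments:
p=0, q=0: 0
p=0, q=1: 0
p=1, q=0: 1
p=1, q=1: 0
Count of True = 1

1


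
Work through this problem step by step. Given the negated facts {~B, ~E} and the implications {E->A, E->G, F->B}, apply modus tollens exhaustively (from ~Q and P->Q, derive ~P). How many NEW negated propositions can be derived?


Initial negated facts: {~B, ~E}
Apply modus tollens to closure:
  ~B and F->B  =>  ~F
Final negated: {~B, ~E, ~F}
New negations: {~F}
Count = 1

1


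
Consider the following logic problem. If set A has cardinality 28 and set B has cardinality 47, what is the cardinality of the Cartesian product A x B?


The Cartesian product A x B contains all ordered pairs (a, b).
|A x B| = |A| * |B| = 28 * 47 = 1316

1316


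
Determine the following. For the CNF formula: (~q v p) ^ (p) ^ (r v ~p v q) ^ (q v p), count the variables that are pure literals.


Check each variable for pure literal status:
p: mixed (not pure)
q: mixed (not pure)
r: pure positive
Pure literal count = 1

1


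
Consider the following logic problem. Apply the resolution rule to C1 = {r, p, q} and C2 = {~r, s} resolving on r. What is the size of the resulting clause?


Remove r from C1 and ~r from C2.
C1 remainder: {p, q}
C2 remainder: {s}
Union (resolvent): {p, q, s}
Resolvent has 3 literal(s).

3


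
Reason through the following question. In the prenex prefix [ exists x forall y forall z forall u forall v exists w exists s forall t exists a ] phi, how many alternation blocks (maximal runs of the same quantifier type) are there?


Quantifier-type sequence: E A A A A E E A E  (A=forall, E=exists)
Group into maximal same-type runs:
  Ex1 | Ax4 | Ex2 | Ax1 | Ex1
Number of blocks = 5

5


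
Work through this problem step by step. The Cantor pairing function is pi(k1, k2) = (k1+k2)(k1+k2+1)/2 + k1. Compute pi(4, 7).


k1 + k2 = 11
(k1+k2)(k1+k2+1)/2 = 11 * 12 / 2 = 66
pi = 66 + 4 = 70

70


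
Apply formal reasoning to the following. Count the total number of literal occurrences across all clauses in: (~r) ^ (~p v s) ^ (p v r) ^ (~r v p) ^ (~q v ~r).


Counting literals in each clause:
Clause 1: 1 literal(s)
Clause 2: 2 literal(s)
Clause 3: 2 literal(s)
Clause 4: 2 literal(s)
Clause 5: 2 literal(s)
Total = 9

9


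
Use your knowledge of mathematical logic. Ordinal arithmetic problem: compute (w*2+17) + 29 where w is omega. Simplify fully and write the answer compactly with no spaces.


Compute (w*2+17) + 29.
Ordinal + is associative but NOT commutative; for finite n>0, n + w = w but w + n stays w+n.
By associativity: (w*2+17) + 29 = w*2 + (17+29) = w*2+46.
Result = w*2+46

w*2+46


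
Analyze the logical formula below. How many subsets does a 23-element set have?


The power set of a set with n elements has 2^n elements.
|P(S)| = 2^23 = 8388608

8388608


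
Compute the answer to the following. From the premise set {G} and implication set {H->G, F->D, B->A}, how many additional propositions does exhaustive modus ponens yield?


Initial facts: {G}
Apply modus ponens to closure:
  (no implication fires)
Final known: {G}
New propositions: {(none)}
Count = 0

0


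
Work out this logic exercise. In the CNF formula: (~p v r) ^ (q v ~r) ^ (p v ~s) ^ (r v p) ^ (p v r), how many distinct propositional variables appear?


Identify each variable that appears in the formula.
Variables found: p, q, r, s
Count = 4

4


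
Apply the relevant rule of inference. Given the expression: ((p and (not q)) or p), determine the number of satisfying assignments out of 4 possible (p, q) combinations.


Check all 4 assignments:
p=0, q=0: 0
p=0, q=1: 0
p=1, q=0: 1
p=1, q=1: 1
Count of True = 2

2


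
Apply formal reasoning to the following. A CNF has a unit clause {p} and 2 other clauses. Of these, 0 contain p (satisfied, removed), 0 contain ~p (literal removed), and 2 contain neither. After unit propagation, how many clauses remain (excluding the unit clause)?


Satisfied (removed): 0
Shortened (remain): 0
Unchanged (remain): 2
Remaining = 0 + 2 = 2

2


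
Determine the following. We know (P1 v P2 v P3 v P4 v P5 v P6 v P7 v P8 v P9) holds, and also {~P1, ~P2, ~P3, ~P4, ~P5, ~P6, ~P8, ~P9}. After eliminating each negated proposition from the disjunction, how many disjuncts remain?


Original disjuncts (9): P1, P2, P3, P4, P5, P6, P7, P8, P9
Negated (eliminate): ~P1, ~P2, ~P3, ~P4, ~P5, ~P6, ~P8, ~P9
Remaining disjuncts: P7
Count = 9 - 8 = 1

1


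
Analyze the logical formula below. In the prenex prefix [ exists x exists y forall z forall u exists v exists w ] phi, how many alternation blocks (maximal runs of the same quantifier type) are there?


Quantifier-type sequence: E E A A E E  (A=forall, E=exists)
Group into maximal same-type runs:
  Ex2 | Ax2 | Ex2
Number of blocks = 3

3


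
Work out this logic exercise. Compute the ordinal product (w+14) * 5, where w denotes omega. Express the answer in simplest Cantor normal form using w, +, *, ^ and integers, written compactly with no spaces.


Compute (w+14) * 5.
Ordinal * is associative and left-distributive over +, but NOT commutative; for finite n>1, n*w = w but w*n stays w*n.
(w+14) * 5 = (w+14) repeated 5 times. Each intermediate +14 is absorbed by the following w; only the last survives: w*5+14.
Result = w*5+14

w*5+14


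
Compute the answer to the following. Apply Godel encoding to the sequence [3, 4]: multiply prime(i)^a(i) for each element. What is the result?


Encode each element as an exponent of the corresponding prime:
  2^3 = 8
  3^4 = 81
Product = 8 * 81 = 648

648


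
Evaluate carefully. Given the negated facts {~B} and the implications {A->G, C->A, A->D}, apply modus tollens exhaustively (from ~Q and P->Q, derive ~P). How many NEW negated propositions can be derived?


Initial negated facts: {~B}
Apply modus tollens to closure:
  (no implication fires)
Final negated: {~B}
New negations: {(none)}
Count = 0

0


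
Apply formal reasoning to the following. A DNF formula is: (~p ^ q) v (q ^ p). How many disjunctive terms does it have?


A DNF formula is a disjunction of terms (conjunctions).
Terms are separated by v.
Counting the disjuncts: 2 terms.

2


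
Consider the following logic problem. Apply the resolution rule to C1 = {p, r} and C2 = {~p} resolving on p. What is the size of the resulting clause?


Remove p from C1 and ~p from C2.
C1 remainder: {r}
C2 remainder: {}
Union (resolvent): {r}
Resolvent has 1 literal(s).

1


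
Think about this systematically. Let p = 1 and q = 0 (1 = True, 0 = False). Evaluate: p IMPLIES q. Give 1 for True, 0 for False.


p = 1, q = 0
Operation: p IMPLIES q
Evaluate: 1 IMPLIES 0 = 0

0


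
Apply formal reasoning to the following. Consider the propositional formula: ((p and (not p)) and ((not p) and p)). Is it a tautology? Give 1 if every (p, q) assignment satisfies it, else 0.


Check all 4 assignments:
p=0, q=0: 0
p=0, q=1: 0
p=1, q=0: 0
p=1, q=1: 0
Satisfying count = 0/4.
Tautology iff count = 4: no.

0


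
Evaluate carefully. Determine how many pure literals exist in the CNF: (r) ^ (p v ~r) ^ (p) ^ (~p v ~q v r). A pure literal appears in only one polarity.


Check each variable for pure literal status:
p: mixed (not pure)
q: pure negative
r: mixed (not pure)
Pure literal count = 1

1


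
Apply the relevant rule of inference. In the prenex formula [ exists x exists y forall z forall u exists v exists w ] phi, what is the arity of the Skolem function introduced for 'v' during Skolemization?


Quantifier prefix: exists x exists y forall z forall u exists v exists w
'v' is existentially quantified at position 5.
Universal variables preceding it: z, u
Skolem function arity = 2

2


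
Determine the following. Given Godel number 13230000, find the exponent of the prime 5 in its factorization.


Factorize 13230000 by dividing by 5 repeatedly.
Division steps: 5 divides 13230000 exactly 4 time(s).
Exponent of 5 = 4

4


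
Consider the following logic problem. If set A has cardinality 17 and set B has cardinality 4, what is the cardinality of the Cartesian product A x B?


The Cartesian product A x B contains all ordered pairs (a, b).
|A x B| = |A| * |B| = 17 * 4 = 68

68


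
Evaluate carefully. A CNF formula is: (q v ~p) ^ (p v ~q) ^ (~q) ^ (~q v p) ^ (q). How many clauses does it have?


A CNF formula is a conjunction of clauses.
Clauses are separated by ^.
Counting the conjuncts: 5 clauses.

5


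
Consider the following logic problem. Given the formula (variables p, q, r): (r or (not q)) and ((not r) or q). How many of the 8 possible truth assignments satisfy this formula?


Evaluate all 8 assignments for p, q, r:
p=0, q=0, r=0: 1
p=0, q=0, r=1: 0
p=0, q=1, r=0: 0
p=0, q=1, r=1: 1
p=1, q=0, r=0: 1
p=1, q=0, r=1: 0
p=1, q=1, r=0: 0
p=1, q=1, r=1: 1
Satisfying count = 4

4


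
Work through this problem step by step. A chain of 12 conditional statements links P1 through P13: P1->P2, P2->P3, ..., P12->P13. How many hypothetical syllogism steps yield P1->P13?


With 12 implications in a chain connecting 13 propositions:
P1->P2, P2->P3, ..., P12->P13
Steps needed = (number of implications) - 1 = 12 - 1 = 11

11


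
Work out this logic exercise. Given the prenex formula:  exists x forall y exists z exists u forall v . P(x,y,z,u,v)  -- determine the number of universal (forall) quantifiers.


Quantifier prefix: exists x forall y exists z exists u forall v
Mark each quantifier type:
  E U E E U
Universal count = 2, Existential count = 3
Asked for universal (forall) quantifiers: 2

2


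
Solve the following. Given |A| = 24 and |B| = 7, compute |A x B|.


The Cartesian product A x B contains all ordered pairs (a, b).
|A x B| = |A| * |B| = 24 * 7 = 168

168


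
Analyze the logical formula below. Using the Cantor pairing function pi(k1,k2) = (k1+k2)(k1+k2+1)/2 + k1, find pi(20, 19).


k1 + k2 = 39
(k1+k2)(k1+k2+1)/2 = 39 * 40 / 2 = 780
pi = 780 + 20 = 800

800


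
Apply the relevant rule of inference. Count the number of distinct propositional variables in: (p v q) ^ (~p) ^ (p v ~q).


Identify each variable that appears in the formula.
Variables found: p, q
Count = 2

2


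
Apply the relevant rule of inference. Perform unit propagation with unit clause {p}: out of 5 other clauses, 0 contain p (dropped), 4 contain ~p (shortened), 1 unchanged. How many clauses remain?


Satisfied (removed): 0
Shortened (remain): 4
Unchanged (remain): 1
Remaining = 4 + 1 = 5

5


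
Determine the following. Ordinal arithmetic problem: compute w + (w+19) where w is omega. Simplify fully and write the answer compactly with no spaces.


Compute w + (w+19).
Ordinal + is associative but NOT commutative; for finite n>0, n + w = w but w + n stays w+n.
w + (w+19) = (w+w) + 19 = w*2+19.
Result = w*2+19

w*2+19


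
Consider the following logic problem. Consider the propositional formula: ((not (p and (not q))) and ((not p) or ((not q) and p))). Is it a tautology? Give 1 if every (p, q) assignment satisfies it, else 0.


Check all 4 assignments:
p=0, q=0: 1
p=0, q=1: 1
p=1, q=0: 0
p=1, q=1: 0
Satisfying count = 2/4.
Tautology iff count = 4: no.

0


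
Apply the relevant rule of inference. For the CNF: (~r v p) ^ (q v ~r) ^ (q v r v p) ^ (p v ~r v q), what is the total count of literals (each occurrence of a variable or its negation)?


Counting literals in each clause:
Clause 1: 2 literal(s)
Clause 2: 2 literal(s)
Clause 3: 3 literal(s)
Clause 4: 3 literal(s)
Total = 10

10


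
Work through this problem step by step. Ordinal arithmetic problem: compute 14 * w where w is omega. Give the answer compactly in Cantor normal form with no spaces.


Compute 14 * w.
Ordinal * is associative and left-distributive over +, but NOT commutative; for finite n>1, n*w = w but w*n stays w*n.
For finite n>0, n * w = sup{n*k : k<w} = w. So 14 * w = w.
Result = w

w


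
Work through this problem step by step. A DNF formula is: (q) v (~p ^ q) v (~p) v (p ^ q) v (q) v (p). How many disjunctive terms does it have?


A DNF formula is a disjunction of terms (conjunctions).
Terms are separated by v.
Counting the disjuncts: 6 terms.

6


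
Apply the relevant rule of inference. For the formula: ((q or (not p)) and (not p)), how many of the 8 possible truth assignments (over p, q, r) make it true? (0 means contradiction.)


Check all 8 assignments:
p=0, q=0, r=0: 1
p=0, q=0, r=1: 1
p=0, q=1, r=0: 1
p=0, q=1, r=1: 1
p=1, q=0, r=0: 0
p=1, q=0, r=1: 0
p=1, q=1, r=0: 0
p=1, q=1, r=1: 0
Count of True = 4

4


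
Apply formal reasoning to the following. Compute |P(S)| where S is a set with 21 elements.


The power set of a set with n elements has 2^n elements.
|P(S)| = 2^21 = 2097152

2097152


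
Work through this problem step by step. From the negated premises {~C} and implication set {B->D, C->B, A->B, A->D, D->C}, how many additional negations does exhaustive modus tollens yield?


Initial negated facts: {~C}
Apply modus tollens to closure:
  ~C and D->C  =>  ~D
  ~D and B->D  =>  ~B
  ~B and A->B  =>  ~A
Final negated: {~A, ~B, ~C, ~D}
New negations: {~A, ~B, ~D}
Count = 3

3


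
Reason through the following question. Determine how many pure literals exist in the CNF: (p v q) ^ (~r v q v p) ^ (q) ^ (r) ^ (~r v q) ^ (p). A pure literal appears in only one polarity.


Check each variable for pure literal status:
p: pure positive
q: pure positive
r: mixed (not pure)
Pure literal count = 2

2


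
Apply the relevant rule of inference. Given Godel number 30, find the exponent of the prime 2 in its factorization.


Factorize 30 by dividing by 2 repeatedly.
Division steps: 2 divides 30 exactly 1 time(s).
Exponent of 2 = 1

1


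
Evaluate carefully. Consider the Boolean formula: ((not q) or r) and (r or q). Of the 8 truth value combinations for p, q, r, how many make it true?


Evaluate all 8 assignments for p, q, r:
p=0, q=0, r=0: 0
p=0, q=0, r=1: 1
p=0, q=1, r=0: 0
p=0, q=1, r=1: 1
p=1, q=0, r=0: 0
p=1, q=0, r=1: 1
p=1, q=1, r=0: 0
p=1, q=1, r=1: 1
Satisfying count = 4

4


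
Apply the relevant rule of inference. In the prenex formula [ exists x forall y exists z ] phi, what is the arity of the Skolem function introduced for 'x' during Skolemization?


Quantifier prefix: exists x forall y exists z
'x' is existentially quantified at position 1.
No universal quantifiers precede it.
Skolem function arity = 0 (a Skolem constant)

0


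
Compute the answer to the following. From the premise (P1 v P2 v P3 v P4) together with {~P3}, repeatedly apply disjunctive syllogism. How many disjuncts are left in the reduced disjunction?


Original disjuncts (4): P1, P2, P3, P4
Negated (eliminate): ~P3
Remaining disjuncts: P1, P2, P4
Count = 4 - 1 = 3

3


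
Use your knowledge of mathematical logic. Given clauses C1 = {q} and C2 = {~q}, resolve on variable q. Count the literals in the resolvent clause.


Remove q from C1 and ~q from C2.
C1 remainder: {}
C2 remainder: {}
Union (resolvent): {} (empty clause)
Resolvent has 0 literal(s).

0


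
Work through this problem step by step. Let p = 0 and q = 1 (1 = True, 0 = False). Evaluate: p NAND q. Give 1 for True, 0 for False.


p = 0, q = 1
Operation: p NAND q
Evaluate: 0 NAND 1 = 1

1


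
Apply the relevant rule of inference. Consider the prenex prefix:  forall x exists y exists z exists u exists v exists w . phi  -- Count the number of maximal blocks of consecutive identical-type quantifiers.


Quantifier-type sequence: A E E E E E  (A=forall, E=exists)
Group into maximal same-type runs:
  Ax1 | Ex5
Number of blocks = 2

2


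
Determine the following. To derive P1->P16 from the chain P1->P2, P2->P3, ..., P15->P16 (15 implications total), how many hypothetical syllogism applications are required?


With 15 implications in a chain connecting 16 propositions:
P1->P2, P2->P3, ..., P15->P16
Steps needed = (number of implications) - 1 = 15 - 1 = 14

14


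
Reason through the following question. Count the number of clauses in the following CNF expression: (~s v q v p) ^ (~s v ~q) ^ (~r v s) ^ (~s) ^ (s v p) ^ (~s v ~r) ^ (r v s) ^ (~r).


A CNF formula is a conjunction of clauses.
Clauses are separated by ^.
Counting the conjuncts: 8 clauses.

8


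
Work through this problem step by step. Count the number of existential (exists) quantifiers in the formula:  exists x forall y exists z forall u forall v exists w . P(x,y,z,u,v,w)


Quantifier prefix: exists x forall y exists z forall u forall v exists w
Mark each quantifier type:
  E U E U U E
Universal count = 3, Existential count = 3
Asked for existential (exists) quantifiers: 3

3


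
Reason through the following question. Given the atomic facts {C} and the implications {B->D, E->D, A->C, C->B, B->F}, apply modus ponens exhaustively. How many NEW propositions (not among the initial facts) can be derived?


Initial facts: {C}
Apply modus ponens to closure:
  C and C->B  =>  B
  B and B->F  =>  F
  B and B->D  =>  D
Final known: {B, C, D, F}
New propositions: {B, D, F}
Count = 3

3


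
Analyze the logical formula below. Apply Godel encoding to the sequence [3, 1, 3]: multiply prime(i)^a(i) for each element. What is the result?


Encode each element as an exponent of the corresponding prime:
  2^3 = 8
  3^1 = 3
  5^3 = 125
Product = 8 * 3 * 125 = 3000

3000


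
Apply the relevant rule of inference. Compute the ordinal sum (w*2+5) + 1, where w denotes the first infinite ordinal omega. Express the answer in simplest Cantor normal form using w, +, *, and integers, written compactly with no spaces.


Compute (w*2+5) + 1.
Ordinal + is associative but NOT commutative; for finite n>0, n + w = w but w + n stays w+n.
By associativity: (w*2+5) + 1 = w*2 + (5+1) = w*2+6.
Result = w*2+6

w*2+6


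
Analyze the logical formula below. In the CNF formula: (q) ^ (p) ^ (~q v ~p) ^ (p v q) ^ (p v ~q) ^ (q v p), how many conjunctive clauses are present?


A CNF formula is a conjunction of clauses.
Clauses are separated by ^.
Counting the conjuncts: 6 clauses.

6


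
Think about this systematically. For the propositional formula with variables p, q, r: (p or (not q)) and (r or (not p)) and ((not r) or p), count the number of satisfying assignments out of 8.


Evaluate all 8 assignments for p, q, r:
p=0, q=0, r=0: 1
p=0, q=0, r=1: 0
p=0, q=1, r=0: 0
p=0, q=1, r=1: 0
p=1, q=0, r=0: 0
p=1, q=0, r=1: 1
p=1, q=1, r=0: 0
p=1, q=1, r=1: 1
Satisfying count = 3

3


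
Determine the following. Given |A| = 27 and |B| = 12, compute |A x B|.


The Cartesian product A x B contains all ordered pairs (a, b).
|A x B| = |A| * |B| = 27 * 12 = 324

324


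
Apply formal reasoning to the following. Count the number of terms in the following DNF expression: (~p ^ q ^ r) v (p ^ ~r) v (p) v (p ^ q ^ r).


A DNF formula is a disjunction of terms (conjunctions).
Terms are separated by v.
Counting the disjuncts: 4 terms.

4


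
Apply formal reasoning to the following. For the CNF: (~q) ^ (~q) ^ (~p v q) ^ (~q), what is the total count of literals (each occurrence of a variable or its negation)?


Counting literals in each clause:
Clause 1: 1 literal(s)
Clause 2: 1 literal(s)
Clause 3: 2 literal(s)
Clause 4: 1 literal(s)
Total = 5

5


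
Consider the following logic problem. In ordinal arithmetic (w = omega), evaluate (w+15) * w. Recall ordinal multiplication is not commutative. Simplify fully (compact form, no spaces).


Compute (w+15) * w.
Ordinal * is associative and left-distributive over +, but NOT commutative; for finite n>1, n*w = w but w*n stays w*n.
(w+15) * w = sup{(w+15)*k : k<w} = sup{w*k+15} = w^2 (the +15 tail is absorbed in the limit).
Result = w^2

w^2


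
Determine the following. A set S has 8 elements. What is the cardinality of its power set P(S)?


The power set of a set with n elements has 2^n elements.
|P(S)| = 2^8 = 256

256


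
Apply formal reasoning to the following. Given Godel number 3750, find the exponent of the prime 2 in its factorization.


Factorize 3750 by dividing by 2 repeatedly.
Division steps: 2 divides 3750 exactly 1 time(s).
Exponent of 2 = 1

1


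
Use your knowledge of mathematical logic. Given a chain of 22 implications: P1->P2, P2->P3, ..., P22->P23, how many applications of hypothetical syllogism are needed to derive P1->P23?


With 22 implications in a chain connecting 23 propositions:
P1->P2, P2->P3, ..., P22->P23
Steps needed = (number of implications) - 1 = 22 - 1 = 21

21


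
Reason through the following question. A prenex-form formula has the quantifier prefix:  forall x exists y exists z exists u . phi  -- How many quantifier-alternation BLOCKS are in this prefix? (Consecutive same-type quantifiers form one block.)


Quantifier-type sequence: A E E E  (A=forall, E=exists)
Group into maximal same-type runs:
  Ax1 | Ex3
Number of blocks = 2

2


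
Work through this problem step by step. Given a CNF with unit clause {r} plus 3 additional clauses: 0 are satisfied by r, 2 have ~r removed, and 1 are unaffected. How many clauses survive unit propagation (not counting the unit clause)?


Satisfied (removed): 0
Shortened (remain): 2
Unchanged (remain): 1
Remaining = 2 + 1 = 3

3
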